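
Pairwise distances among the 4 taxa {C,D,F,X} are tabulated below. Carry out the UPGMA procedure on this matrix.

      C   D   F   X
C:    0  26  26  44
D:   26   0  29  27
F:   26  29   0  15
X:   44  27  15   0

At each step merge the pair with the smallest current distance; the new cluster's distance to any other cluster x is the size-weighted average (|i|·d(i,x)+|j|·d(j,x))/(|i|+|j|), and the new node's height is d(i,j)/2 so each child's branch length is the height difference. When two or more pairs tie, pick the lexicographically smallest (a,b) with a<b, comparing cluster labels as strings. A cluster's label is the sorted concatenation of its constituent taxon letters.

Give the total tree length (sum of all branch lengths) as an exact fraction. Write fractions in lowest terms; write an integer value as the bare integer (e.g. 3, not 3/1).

step 1: merge (F,X) at d=15; branch lengths F→15/2, X→15/2; new cluster FX
  updated: d(C,FX)=35, d(D,FX)=28
step 2: merge (C,D) at d=26; branch lengths C→13, D→13; new cluster CD
  updated: d(CD,FX)=63/2
step 3: merge (CD,FX) at d=63/2; branch lengths CD→11/4, FX→33/4; new cluster CDFX
final tree: ((C:13,D:13):11/4,(F:15/2,X:15/2):33/4)
total length: 52

52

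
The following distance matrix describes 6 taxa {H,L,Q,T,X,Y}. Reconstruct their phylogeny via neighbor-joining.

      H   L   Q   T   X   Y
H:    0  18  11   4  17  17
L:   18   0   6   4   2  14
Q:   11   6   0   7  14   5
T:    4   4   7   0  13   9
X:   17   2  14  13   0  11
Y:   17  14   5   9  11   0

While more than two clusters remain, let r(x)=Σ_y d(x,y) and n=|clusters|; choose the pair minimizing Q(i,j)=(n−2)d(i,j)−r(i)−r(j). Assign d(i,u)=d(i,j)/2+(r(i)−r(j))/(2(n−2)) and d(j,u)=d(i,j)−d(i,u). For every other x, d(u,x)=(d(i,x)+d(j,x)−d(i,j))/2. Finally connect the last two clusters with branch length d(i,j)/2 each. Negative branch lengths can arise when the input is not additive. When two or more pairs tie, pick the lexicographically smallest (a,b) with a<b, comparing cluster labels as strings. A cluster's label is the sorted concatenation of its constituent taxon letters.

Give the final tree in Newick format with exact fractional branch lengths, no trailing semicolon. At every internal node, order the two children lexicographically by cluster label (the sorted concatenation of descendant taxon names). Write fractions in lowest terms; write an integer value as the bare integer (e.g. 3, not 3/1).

1. join L+X (d=2, Q=-93) ⇒ LX; edges |L|=-5/8, |X|=21/8
  updated: d(H,LX)=33/2, d(LX,Q)=9, d(LX,T)=15/2, d(LX,Y)=23/2
2. join H+T (d=4, Q=-64) ⇒ HT; edges |H|=11/2, |T|=-3/2
  updated: d(HT,LX)=10, d(HT,Q)=7, d(HT,Y)=11
3. join HT+LX (d=10, Q=-77/2) ⇒ HLTX; edges |HT|=35/8, |LX|=45/8
  updated: d(HLTX,Q)=3, d(HLTX,Y)=25/4
4. join HLTX+Q (d=3, Q=-57/4) ⇒ HLQTX; edges |HLTX|=17/8, |Q|=7/8
  updated: d(HLQTX,Y)=33/8
5. join HLQTX+Y (d=33/8) ⇒ HLQTXY; edges |HLQTX|=33/16, |Y|=33/16
final tree: ((((H:11/2,T:-3/2):35/8,(L:-5/8,X:21/8):45/8):17/8,Q:7/8):33/16,Y:33/16)
total length: 185/8

((((H:11/2,T:-3/2):35/8,(L:-5/8,X:21/8):45/8):17/8,Q:7/8):33/16,Y:33/16)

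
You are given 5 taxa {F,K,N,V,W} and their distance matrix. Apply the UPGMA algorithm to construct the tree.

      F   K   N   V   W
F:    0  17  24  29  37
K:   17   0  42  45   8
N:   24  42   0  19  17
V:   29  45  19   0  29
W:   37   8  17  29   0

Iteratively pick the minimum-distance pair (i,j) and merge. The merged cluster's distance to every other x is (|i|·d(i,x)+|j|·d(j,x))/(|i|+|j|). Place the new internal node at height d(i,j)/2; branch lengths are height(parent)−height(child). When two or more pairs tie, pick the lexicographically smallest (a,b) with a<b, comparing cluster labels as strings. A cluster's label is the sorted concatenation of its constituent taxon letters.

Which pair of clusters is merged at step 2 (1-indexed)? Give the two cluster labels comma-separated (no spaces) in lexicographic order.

iteration 1: select K,W (d=8); attach at lengths (4, 4); label the merged cluster KW
  updated: d(F,KW)=27, d(KW,N)=59/2, d(KW,V)=37
iteration 2: select N,V (d=19); attach at lengths (19/2, 19/2); label the merged cluster NV
  updated: d(F,NV)=53/2, d(KW,NV)=133/4
iteration 3: select F,NV (d=53/2); attach at lengths (53/4, 15/4); label the merged cluster FNV
  updated: d(FNV,KW)=187/6
iteration 4: select FNV,KW (d=187/6); attach at lengths (7/3, 139/12); label the merged cluster FKNVW
final tree: ((F:53/4,(N:19/2,V:19/2):15/4):7/3,(K:4,W:4):139/12)
total length: 695/12

N,V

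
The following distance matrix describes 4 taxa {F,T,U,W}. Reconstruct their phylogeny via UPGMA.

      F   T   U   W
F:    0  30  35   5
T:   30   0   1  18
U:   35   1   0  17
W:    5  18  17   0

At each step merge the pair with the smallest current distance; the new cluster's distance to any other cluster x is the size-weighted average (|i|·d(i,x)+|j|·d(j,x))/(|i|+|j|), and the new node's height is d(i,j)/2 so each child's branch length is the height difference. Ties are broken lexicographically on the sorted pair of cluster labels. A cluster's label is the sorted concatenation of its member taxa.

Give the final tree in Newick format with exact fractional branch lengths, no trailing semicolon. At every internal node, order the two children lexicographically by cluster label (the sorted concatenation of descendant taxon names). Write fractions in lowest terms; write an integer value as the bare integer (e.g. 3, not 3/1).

1. join T+U (d=1) ⇒ TU; edges |T|=1/2, |U|=1/2
  updated: d(F,TU)=65/2, d(TU,W)=35/2
2. join F+W (d=5) ⇒ FW; edges |F|=5/2, |W|=5/2
  updated: d(FW,TU)=25
3. join FW+TU (d=25) ⇒ FTUW; edges |FW|=10, |TU|=12
final tree: ((F:5/2,W:5/2):10,(T:1/2,U:1/2):12)
total length: 28

((F:5/2,W:5/2):10,(T:1/2,U:1/2):12)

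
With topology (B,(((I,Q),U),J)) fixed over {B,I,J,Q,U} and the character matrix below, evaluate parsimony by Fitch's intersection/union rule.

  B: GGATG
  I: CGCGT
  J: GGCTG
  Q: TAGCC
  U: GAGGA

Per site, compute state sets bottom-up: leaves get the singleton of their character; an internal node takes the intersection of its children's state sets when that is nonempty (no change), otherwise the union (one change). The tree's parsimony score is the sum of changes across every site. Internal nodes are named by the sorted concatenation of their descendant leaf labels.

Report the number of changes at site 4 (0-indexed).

site 0, node IQ: I={C} ∪ Q={T} → {C,T} (+1)
site 0, node IQU: IQ={C,T} ∪ U={G} → {C,G,T} (+1)
site 0, node IJQU: IQU={C,G,T} ∩ J={G} → {G} (+0)
site 0, node BIJQU: B={G} ∩ IJQU={G} → {G} (+0)
site 1, node IQ: I={G} ∪ Q={A} → {A,G} (+1)
site 1, node IQU: IQ={A,G} ∩ U={A} → {A} (+0)
site 1, node IJQU: IQU={A} ∪ J={G} → {A,G} (+1)
site 1, node BIJQU: B={G} ∩ IJQU={A,G} → {G} (+0)
site 2, node IQ: I={C} ∪ Q={G} → {C,G} (+1)
site 2, node IQU: IQ={C,G} ∩ U={G} → {G} (+0)
site 2, node IJQU: IQU={G} ∪ J={C} → {C,G} (+1)
site 2, node BIJQU: B={A} ∪ IJQU={C,G} → {A,C,G} (+1)
site 3, node IQ: I={G} ∪ Q={C} → {C,G} (+1)
site 3, node IQU: IQ={C,G} ∩ U={G} → {G} (+0)
site 3, node IJQU: IQU={G} ∪ J={T} → {G,T} (+1)
site 3, node BIJQU: B={T} ∩ IJQU={G,T} → {T} (+0)
site 4, node IQ: I={T} ∪ Q={C} → {C,T} (+1)
site 4, node IQU: IQ={C,T} ∪ U={A} → {A,C,T} (+1)
site 4, node IJQU: IQU={A,C,T} ∪ J={G} → {A,C,G,T} (+1)
site 4, node BIJQU: B={G} ∩ IJQU={A,C,G,T} → {G} (+0)
per-site changes: [2, 2, 3, 2, 3]; total = 12

3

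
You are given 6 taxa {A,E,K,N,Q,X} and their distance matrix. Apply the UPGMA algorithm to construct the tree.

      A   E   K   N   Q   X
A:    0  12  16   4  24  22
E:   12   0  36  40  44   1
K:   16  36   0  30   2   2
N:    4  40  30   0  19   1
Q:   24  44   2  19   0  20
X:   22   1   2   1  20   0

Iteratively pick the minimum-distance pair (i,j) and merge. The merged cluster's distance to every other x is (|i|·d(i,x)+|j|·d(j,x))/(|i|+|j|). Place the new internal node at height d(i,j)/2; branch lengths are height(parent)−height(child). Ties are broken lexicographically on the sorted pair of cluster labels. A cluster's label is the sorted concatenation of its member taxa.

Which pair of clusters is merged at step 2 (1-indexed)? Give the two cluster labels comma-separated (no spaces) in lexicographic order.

iteration 1: select E,X (d=1); attach at lengths (1/2, 1/2); label the merged cluster EX
  updated: d(A,EX)=17, d(EX,K)=19, d(EX,N)=41/2, d(EX,Q)=32
iteration 2: select K,Q (d=2); attach at lengths (1, 1); label the merged cluster KQ
  updated: d(A,KQ)=20, d(EX,KQ)=51/2, d(KQ,N)=49/2
iteration 3: select A,N (d=4); attach at lengths (2, 2); label the merged cluster AN
  updated: d(AN,EX)=75/4, d(AN,KQ)=89/4
iteration 4: select AN,EX (d=75/4); attach at lengths (59/8, 71/8); label the merged cluster AENX
  updated: d(AENX,KQ)=191/8
iteration 5: select AENX,KQ (d=191/8); attach at lengths (41/16, 175/16); label the merged cluster AEKNQX
final tree: (((A:2,N:2):59/8,(E:1/2,X:1/2):71/8):41/16,(K:1,Q:1):175/16)
total length: 147/4

K,Q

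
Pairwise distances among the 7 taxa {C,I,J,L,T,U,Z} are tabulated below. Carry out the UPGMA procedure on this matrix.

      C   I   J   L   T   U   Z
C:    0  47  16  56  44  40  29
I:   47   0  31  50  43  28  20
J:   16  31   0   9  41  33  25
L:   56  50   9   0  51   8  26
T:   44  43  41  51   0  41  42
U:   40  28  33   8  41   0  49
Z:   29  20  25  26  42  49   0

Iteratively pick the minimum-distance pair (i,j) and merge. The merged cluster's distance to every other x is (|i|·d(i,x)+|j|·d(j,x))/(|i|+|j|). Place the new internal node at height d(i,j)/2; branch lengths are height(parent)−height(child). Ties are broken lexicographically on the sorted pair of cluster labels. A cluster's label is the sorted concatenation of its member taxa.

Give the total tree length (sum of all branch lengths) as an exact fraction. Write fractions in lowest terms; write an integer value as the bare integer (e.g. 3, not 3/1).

step 1: merge (L,U) at d=8; branch lengths L→4, U→4; new cluster LU
  updated: d(C,LU)=48, d(I,LU)=39, d(J,LU)=21, d(LU,T)=46, d(LU,Z)=75/2
step 2: merge (C,J) at d=16; branch lengths C→8, J→8; new cluster CJ
  updated: d(CJ,I)=39, d(CJ,LU)=69/2, d(CJ,T)=85/2, d(CJ,Z)=27
step 3: merge (I,Z) at d=20; branch lengths I→10, Z→10; new cluster IZ
  updated: d(CJ,IZ)=33, d(IZ,LU)=153/4, d(IZ,T)=85/2
step 4: merge (CJ,IZ) at d=33; branch lengths CJ→17/2, IZ→13/2; new cluster CIJZ
  updated: d(CIJZ,LU)=291/8, d(CIJZ,T)=85/2
step 5: merge (CIJZ,LU) at d=291/8; branch lengths CIJZ→27/16, LU→227/16; new cluster CIJLUZ
  updated: d(CIJLUZ,T)=131/3
step 6: merge (CIJLUZ,T) at d=131/3; branch lengths CIJLUZ→175/48, T→131/6; new cluster CIJLTUZ
final tree: ((((C:8,J:8):17/2,(I:10,Z:10):13/2):27/16,(L:4,U:4):227/16):175/48,T:131/6)
total length: 4817/48

4817/48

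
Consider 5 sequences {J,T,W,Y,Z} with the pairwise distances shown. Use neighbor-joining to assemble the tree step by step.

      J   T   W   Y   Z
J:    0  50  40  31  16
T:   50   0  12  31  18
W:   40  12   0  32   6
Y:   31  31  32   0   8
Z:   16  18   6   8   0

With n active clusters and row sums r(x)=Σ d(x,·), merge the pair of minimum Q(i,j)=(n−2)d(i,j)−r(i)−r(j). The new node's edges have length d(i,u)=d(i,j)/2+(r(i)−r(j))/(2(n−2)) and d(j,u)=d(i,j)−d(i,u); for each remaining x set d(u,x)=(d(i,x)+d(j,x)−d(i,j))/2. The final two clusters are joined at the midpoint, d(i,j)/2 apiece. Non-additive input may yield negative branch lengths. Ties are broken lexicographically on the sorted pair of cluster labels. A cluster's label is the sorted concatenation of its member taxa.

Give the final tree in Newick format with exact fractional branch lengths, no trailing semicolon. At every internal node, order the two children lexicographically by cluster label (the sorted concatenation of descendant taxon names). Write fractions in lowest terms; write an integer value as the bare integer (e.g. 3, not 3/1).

(((J:167/8,Y:81/8):29/8,(T:19/2,W:5/2):105/8):-57/16,Z:-57/16)

iteration 1: select T,W (d=12, Q=-165); attach at lengths (19/2, 5/2); label the merged cluster TW
  updated: d(J,TW)=39, d(TW,Y)=51/2, d(TW,Z)=6
iteration 2: select J,Y (d=31, Q=-177/2); attach at lengths (167/8, 81/8); label the merged cluster JY
  updated: d(JY,TW)=67/4, d(JY,Z)=-7/2
iteration 3: select JY,TW (d=67/4, Q=-77/4); attach at lengths (29/8, 105/8); label the merged cluster JTWY
  updated: d(JTWY,Z)=-57/8
iteration 4: select JTWY,Z (d=-57/8); attach at lengths (-57/16, -57/16); label the merged cluster JTWYZ
final tree: (((J:167/8,Y:81/8):29/8,(T:19/2,W:5/2):105/8):-57/16,Z:-57/16)
total length: 421/8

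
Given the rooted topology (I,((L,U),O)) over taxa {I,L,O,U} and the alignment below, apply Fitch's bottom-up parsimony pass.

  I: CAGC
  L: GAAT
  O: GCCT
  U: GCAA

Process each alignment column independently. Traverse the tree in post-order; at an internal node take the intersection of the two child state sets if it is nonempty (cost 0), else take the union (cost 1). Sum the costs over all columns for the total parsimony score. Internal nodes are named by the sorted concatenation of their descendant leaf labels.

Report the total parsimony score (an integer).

7

LU@0: {G} ∩ {G} = {G} (intersection, +0)
LOU@0: {G} ∩ {G} = {G} (intersection, +0)
ILOU@0: {C} ∪ {G} = {C,G} (union, +1)
LU@1: {A} ∪ {C} = {A,C} (union, +1)
LOU@1: {A,C} ∩ {C} = {C} (intersection, +0)
ILOU@1: {A} ∪ {C} = {A,C} (union, +1)
LU@2: {A} ∩ {A} = {A} (intersection, +0)
LOU@2: {A} ∪ {C} = {A,C} (union, +1)
ILOU@2: {G} ∪ {A,C} = {A,C,G} (union, +1)
LU@3: {T} ∪ {A} = {A,T} (union, +1)
LOU@3: {A,T} ∩ {T} = {T} (intersection, +0)
ILOU@3: {C} ∪ {T} = {C,T} (union, +1)
per-site changes: [1, 2, 2, 2]; total = 7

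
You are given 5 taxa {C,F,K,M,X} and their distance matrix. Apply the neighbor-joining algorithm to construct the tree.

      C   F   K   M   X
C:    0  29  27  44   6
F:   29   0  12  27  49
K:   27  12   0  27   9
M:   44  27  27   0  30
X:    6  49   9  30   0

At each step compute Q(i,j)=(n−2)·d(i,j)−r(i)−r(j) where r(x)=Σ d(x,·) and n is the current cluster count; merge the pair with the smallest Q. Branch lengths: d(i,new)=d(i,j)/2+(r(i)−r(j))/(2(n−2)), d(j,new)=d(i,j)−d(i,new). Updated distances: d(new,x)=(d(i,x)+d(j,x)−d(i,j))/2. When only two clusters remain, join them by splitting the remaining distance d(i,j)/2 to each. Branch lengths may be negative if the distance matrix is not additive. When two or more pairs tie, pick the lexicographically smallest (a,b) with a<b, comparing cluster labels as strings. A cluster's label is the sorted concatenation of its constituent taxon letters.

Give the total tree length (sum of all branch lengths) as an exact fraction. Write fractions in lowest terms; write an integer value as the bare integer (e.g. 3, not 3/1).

217/4

iteration 1: select C,X (d=6, Q=-182); attach at lengths (5, 1); label the merged cluster CX
  updated: d(CX,F)=36, d(CX,K)=15, d(CX,M)=34
iteration 2: select CX,K (d=15, Q=-109); attach at lengths (61/4, -1/4); label the merged cluster CKX
  updated: d(CKX,F)=33/2, d(CKX,M)=23
iteration 3: select CKX,F (d=33/2, Q=-133/2); attach at lengths (25/4, 41/4); label the merged cluster CFKX
  updated: d(CFKX,M)=67/4
iteration 4: select CFKX,M (d=67/4); attach at lengths (67/8, 67/8); label the merged cluster CFKMX
final tree: ((((C:5,X:1):61/4,K:-1/4):25/4,F:41/4):67/8,M:67/8)
total length: 217/4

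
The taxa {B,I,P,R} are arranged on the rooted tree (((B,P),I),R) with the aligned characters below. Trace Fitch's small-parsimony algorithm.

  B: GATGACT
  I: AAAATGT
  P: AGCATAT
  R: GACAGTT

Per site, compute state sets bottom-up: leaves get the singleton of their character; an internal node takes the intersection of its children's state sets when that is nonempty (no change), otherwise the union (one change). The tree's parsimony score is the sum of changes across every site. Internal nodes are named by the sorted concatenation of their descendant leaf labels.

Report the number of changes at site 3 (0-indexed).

BP@0: {G} ∪ {A} = {A,G} (union, +1)
BIP@0: {A,G} ∩ {A} = {A} (intersection, +0)
BIPR@0: {A} ∪ {G} = {A,G} (union, +1)
BP@1: {A} ∪ {G} = {A,G} (union, +1)
BIP@1: {A,G} ∩ {A} = {A} (intersection, +0)
BIPR@1: {A} ∩ {A} = {A} (intersection, +0)
BP@2: {T} ∪ {C} = {C,T} (union, +1)
BIP@2: {C,T} ∪ {A} = {A,C,T} (union, +1)
BIPR@2: {A,C,T} ∩ {C} = {C} (intersection, +0)
BP@3: {G} ∪ {A} = {A,G} (union, +1)
BIP@3: {A,G} ∩ {A} = {A} (intersection, +0)
BIPR@3: {A} ∩ {A} = {A} (intersection, +0)
BP@4: {A} ∪ {T} = {A,T} (union, +1)
BIP@4: {A,T} ∩ {T} = {T} (intersection, +0)
BIPR@4: {T} ∪ {G} = {G,T} (union, +1)
BP@5: {C} ∪ {A} = {A,C} (union, +1)
BIP@5: {A,C} ∪ {G} = {A,C,G} (union, +1)
BIPR@5: {A,C,G} ∪ {T} = {A,C,G,T} (union, +1)
BP@6: {T} ∩ {T} = {T} (intersection, +0)
BIP@6: {T} ∩ {T} = {T} (intersection, +0)
BIPR@6: {T} ∩ {T} = {T} (intersection, +0)
per-site changes: [2, 1, 2, 1, 2, 3, 0]; total = 11

1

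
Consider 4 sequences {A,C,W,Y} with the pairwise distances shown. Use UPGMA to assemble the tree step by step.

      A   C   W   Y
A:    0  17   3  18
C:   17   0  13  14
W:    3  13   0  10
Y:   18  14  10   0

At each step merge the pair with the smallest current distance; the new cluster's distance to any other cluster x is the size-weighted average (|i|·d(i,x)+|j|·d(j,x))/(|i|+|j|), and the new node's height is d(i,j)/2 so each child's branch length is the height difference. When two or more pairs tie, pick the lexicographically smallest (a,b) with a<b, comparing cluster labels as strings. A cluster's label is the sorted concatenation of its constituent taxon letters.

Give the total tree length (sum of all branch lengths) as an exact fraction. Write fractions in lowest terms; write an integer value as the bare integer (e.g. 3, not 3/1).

iteration 1: select A,W (d=3); attach at lengths (3/2, 3/2); label the merged cluster AW
  updated: d(AW,C)=15, d(AW,Y)=14
iteration 2: select AW,Y (d=14); attach at lengths (11/2, 7); label the merged cluster AWY
  updated: d(AWY,C)=44/3
iteration 3: select AWY,C (d=44/3); attach at lengths (1/3, 22/3); label the merged cluster ACWY
final tree: (((A:3/2,W:3/2):11/2,Y:7):1/3,C:22/3)
total length: 139/6

139/6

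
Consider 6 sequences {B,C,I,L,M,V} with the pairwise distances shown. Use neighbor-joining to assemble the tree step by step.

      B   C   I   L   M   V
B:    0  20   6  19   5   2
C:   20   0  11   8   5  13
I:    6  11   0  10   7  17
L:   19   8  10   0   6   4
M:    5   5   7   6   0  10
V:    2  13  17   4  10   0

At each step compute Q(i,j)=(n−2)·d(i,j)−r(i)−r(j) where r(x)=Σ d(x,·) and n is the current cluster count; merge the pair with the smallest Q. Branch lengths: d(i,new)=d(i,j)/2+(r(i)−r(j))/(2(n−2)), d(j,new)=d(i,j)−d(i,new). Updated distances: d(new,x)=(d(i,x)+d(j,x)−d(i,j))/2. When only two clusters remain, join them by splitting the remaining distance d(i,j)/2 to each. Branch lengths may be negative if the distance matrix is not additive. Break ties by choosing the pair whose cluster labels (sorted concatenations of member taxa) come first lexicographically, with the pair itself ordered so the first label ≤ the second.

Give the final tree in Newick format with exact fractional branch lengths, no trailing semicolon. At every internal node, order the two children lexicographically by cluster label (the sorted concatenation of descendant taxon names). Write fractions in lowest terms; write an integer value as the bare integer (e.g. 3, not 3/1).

step 1: merge (B,V) at d=2, Q=-90; branch lengths B→7/4, V→1/4; new cluster BV
  updated: d(BV,C)=31/2, d(BV,I)=21/2, d(BV,L)=21/2, d(BV,M)=13/2
step 2: merge (BV,I) at d=21/2, Q=-50; branch lengths BV→6, I→9/2; new cluster BIV
  updated: d(BIV,C)=8, d(BIV,L)=5, d(BIV,M)=3/2
step 3: merge (BIV,M) at d=3/2, Q=-24; branch lengths BIV→5/4, M→1/4; new cluster BIMV
  updated: d(BIMV,C)=23/4, d(BIMV,L)=19/4
step 4: merge (BIMV,C) at d=23/4, Q=-37/2; branch lengths BIMV→5/4, C→9/2; new cluster BCIMV
  updated: d(BCIMV,L)=7/2
step 5: merge (BCIMV,L) at d=7/2; branch lengths BCIMV→7/4, L→7/4; new cluster BCILMV
final tree: (((((B:7/4,V:1/4):6,I:9/2):5/4,M:1/4):5/4,C:9/2):7/4,L:7/4)
total length: 93/4

(((((B:7/4,V:1/4):6,I:9/2):5/4,M:1/4):5/4,C:9/2):7/4,L:7/4)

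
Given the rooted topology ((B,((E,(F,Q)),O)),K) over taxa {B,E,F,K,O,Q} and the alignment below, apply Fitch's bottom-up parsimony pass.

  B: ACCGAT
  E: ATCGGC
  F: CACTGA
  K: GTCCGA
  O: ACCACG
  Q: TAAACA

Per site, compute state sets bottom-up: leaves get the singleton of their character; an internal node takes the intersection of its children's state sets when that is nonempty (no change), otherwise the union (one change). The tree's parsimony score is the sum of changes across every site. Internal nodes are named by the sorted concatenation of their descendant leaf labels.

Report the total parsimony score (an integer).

[col 0] FQ: children F:{C}, Q:{T} ∪→ {C,T}; cost 1
[col 0] EFQ: children E:{A}, FQ:{C,T} ∪→ {A,C,T}; cost 1
[col 0] EFOQ: children EFQ:{A,C,T}, O:{A} ∩→ {A}; cost 0
[col 0] BEFOQ: children B:{A}, EFOQ:{A} ∩→ {A}; cost 0
[col 0] BEFKOQ: children BEFOQ:{A}, K:{G} ∪→ {A,G}; cost 1
[col 1] FQ: children F:{A}, Q:{A} ∩→ {A}; cost 0
[col 1] EFQ: children E:{T}, FQ:{A} ∪→ {A,T}; cost 1
[col 1] EFOQ: children EFQ:{A,T}, O:{C} ∪→ {A,C,T}; cost 1
[col 1] BEFOQ: children B:{C}, EFOQ:{A,C,T} ∩→ {C}; cost 0
[col 1] BEFKOQ: children BEFOQ:{C}, K:{T} ∪→ {C,T}; cost 1
[col 2] FQ: children F:{C}, Q:{A} ∪→ {A,C}; cost 1
[col 2] EFQ: children E:{C}, FQ:{A,C} ∩→ {C}; cost 0
[col 2] EFOQ: children EFQ:{C}, O:{C} ∩→ {C}; cost 0
[col 2] BEFOQ: children B:{C}, EFOQ:{C} ∩→ {C}; cost 0
[col 2] BEFKOQ: children BEFOQ:{C}, K:{C} ∩→ {C}; cost 0
[col 3] FQ: children F:{T}, Q:{A} ∪→ {A,T}; cost 1
[col 3] EFQ: children E:{G}, FQ:{A,T} ∪→ {A,G,T}; cost 1
[col 3] EFOQ: children EFQ:{A,G,T}, O:{A} ∩→ {A}; cost 0
[col 3] BEFOQ: children B:{G}, EFOQ:{A} ∪→ {A,G}; cost 1
[col 3] BEFKOQ: children BEFOQ:{A,G}, K:{C} ∪→ {A,C,G}; cost 1
[col 4] FQ: children F:{G}, Q:{C} ∪→ {C,G}; cost 1
[col 4] EFQ: children E:{G}, FQ:{C,G} ∩→ {G}; cost 0
[col 4] EFOQ: children EFQ:{G}, O:{C} ∪→ {C,G}; cost 1
[col 4] BEFOQ: children B:{A}, EFOQ:{C,G} ∪→ {A,C,G}; cost 1
[col 4] BEFKOQ: children BEFOQ:{A,C,G}, K:{G} ∩→ {G}; cost 0
[col 5] FQ: children F:{A}, Q:{A} ∩→ {A}; cost 0
[col 5] EFQ: children E:{C}, FQ:{A} ∪→ {A,C}; cost 1
[col 5] EFOQ: children EFQ:{A,C}, O:{G} ∪→ {A,C,G}; cost 1
[col 5] BEFOQ: children B:{T}, EFOQ:{A,C,G} ∪→ {A,C,G,T}; cost 1
[col 5] BEFKOQ: children BEFOQ:{A,C,G,T}, K:{A} ∩→ {A}; cost 0
per-site changes: [3, 3, 1, 4, 3, 3]; total = 17

17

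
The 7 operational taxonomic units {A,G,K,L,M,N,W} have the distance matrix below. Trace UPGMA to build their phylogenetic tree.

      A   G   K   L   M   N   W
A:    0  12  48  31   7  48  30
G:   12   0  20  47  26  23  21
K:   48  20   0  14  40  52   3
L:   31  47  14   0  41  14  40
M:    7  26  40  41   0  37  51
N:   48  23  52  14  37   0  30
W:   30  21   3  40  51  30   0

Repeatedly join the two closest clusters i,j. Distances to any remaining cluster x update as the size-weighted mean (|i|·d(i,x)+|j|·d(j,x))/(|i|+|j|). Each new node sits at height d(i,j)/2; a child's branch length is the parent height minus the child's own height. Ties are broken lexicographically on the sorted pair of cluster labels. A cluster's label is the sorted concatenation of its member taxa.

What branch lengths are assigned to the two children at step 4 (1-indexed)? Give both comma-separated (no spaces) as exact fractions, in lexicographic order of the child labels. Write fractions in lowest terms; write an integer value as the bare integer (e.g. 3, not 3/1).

step 1: merge (K,W) at d=3; branch lengths K→3/2, W→3/2; new cluster KW
  updated: d(A,KW)=39, d(G,KW)=41/2, d(KW,L)=27, d(KW,M)=91/2, d(KW,N)=41
step 2: merge (A,M) at d=7; branch lengths A→7/2, M→7/2; new cluster AM
  updated: d(AM,G)=19, d(AM,KW)=169/4, d(AM,L)=36, d(AM,N)=85/2
step 3: merge (L,N) at d=14; branch lengths L→7, N→7; new cluster LN
  updated: d(AM,LN)=157/4, d(G,LN)=35, d(KW,LN)=34
step 4: merge (AM,G) at d=19; branch lengths AM→6, G→19/2; new cluster AGM
  updated: d(AGM,KW)=35, d(AGM,LN)=227/6
step 5: merge (KW,LN) at d=34; branch lengths KW→31/2, LN→10; new cluster KLNW
  updated: d(AGM,KLNW)=437/12
step 6: merge (AGM,KLNW) at d=437/12; branch lengths AGM→209/24, KLNW→29/24; new cluster AGKLMNW
final tree: (((A:7/2,M:7/2):6,G:19/2):209/24,((K:3/2,W:3/2):31/2,(L:7,N:7):10):29/24)
total length: 899/12

6,19/2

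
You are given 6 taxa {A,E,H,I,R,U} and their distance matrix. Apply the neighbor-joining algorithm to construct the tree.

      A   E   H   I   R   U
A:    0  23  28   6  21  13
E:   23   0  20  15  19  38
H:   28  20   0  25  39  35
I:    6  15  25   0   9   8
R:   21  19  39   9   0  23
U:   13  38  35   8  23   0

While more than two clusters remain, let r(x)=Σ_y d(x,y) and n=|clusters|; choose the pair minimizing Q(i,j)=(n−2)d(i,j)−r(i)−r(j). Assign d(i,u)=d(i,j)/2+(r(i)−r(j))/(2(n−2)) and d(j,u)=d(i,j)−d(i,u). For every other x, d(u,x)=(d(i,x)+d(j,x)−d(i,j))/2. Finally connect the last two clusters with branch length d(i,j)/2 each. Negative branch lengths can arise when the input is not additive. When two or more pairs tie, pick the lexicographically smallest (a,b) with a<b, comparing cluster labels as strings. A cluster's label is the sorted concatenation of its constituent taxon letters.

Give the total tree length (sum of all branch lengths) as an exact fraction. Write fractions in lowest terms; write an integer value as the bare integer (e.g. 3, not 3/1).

55

iteration 1: select E,H (d=20, Q=-182); attach at lengths (6, 14); label the merged cluster EH
  updated: d(A,EH)=31/2, d(EH,I)=10, d(EH,R)=19, d(EH,U)=53/2
iteration 2: select A,U (d=13, Q=-87); attach at lengths (4, 9); label the merged cluster AU
  updated: d(AU,EH)=29/2, d(AU,I)=1/2, d(AU,R)=31/2
iteration 3: select AU,I (d=1/2, Q=-49); attach at lengths (3, -5/2); label the merged cluster AIU
  updated: d(AIU,EH)=12, d(AIU,R)=12
iteration 4: select AIU,EH (d=12, Q=-43); attach at lengths (5/2, 19/2); label the merged cluster AEHIU
  updated: d(AEHIU,R)=19/2
iteration 5: select AEHIU,R (d=19/2); attach at lengths (19/4, 19/4); label the merged cluster AEHIRU
final tree: ((((A:4,U:9):3,I:-5/2):5/2,(E:6,H:14):19/2):19/4,R:19/4)
total length: 55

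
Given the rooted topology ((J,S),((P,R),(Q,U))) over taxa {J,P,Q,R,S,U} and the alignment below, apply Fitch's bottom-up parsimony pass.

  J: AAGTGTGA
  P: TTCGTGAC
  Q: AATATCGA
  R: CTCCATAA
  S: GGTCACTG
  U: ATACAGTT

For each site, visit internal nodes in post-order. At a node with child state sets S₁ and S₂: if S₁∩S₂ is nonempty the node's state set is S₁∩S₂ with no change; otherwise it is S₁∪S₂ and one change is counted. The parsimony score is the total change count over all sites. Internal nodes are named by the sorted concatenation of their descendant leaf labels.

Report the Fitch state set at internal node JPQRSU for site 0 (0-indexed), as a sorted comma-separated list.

A

site 0, node JS: J={A} ∪ S={G} → {A,G} (+1)
site 0, node PR: P={T} ∪ R={C} → {C,T} (+1)
site 0, node QU: Q={A} ∩ U={A} → {A} (+0)
site 0, node PQRU: PR={C,T} ∪ QU={A} → {A,C,T} (+1)
site 0, node JPQRSU: JS={A,G} ∩ PQRU={A,C,T} → {A} (+0)
site 1, node JS: J={A} ∪ S={G} → {A,G} (+1)
site 1, node PR: P={T} ∩ R={T} → {T} (+0)
site 1, node QU: Q={A} ∪ U={T} → {A,T} (+1)
site 1, node PQRU: PR={T} ∩ QU={A,T} → {T} (+0)
site 1, node JPQRSU: JS={A,G} ∪ PQRU={T} → {A,G,T} (+1)
site 2, node JS: J={G} ∪ S={T} → {G,T} (+1)
site 2, node PR: P={C} ∩ R={C} → {C} (+0)
site 2, node QU: Q={T} ∪ U={A} → {A,T} (+1)
site 2, node PQRU: PR={C} ∪ QU={A,T} → {A,C,T} (+1)
site 2, node JPQRSU: JS={G,T} ∩ PQRU={A,C,T} → {T} (+0)
site 3, node JS: J={T} ∪ S={C} → {C,T} (+1)
site 3, node PR: P={G} ∪ R={C} → {C,G} (+1)
site 3, node QU: Q={A} ∪ U={C} → {A,C} (+1)
site 3, node PQRU: PR={C,G} ∩ QU={A,C} → {C} (+0)
site 3, node JPQRSU: JS={C,T} ∩ PQRU={C} → {C} (+0)
site 4, node JS: J={G} ∪ S={A} → {A,G} (+1)
site 4, node PR: P={T} ∪ R={A} → {A,T} (+1)
site 4, node QU: Q={T} ∪ U={A} → {A,T} (+1)
site 4, node PQRU: PR={A,T} ∩ QU={A,T} → {A,T} (+0)
site 4, node JPQRSU: JS={A,G} ∩ PQRU={A,T} → {A} (+0)
site 5, node JS: J={T} ∪ S={C} → {C,T} (+1)
site 5, node PR: P={G} ∪ R={T} → {G,T} (+1)
site 5, node QU: Q={C} ∪ U={G} → {C,G} (+1)
site 5, node PQRU: PR={G,T} ∩ QU={C,G} → {G} (+0)
site 5, node JPQRSU: JS={C,T} ∪ PQRU={G} → {C,G,T} (+1)
site 6, node JS: J={G} ∪ S={T} → {G,T} (+1)
site 6, node PR: P={A} ∩ R={A} → {A} (+0)
site 6, node QU: Q={G} ∪ U={T} → {G,T} (+1)
site 6, node PQRU: PR={A} ∪ QU={G,T} → {A,G,T} (+1)
site 6, node JPQRSU: JS={G,T} ∩ PQRU={A,G,T} → {G,T} (+0)
site 7, node JS: J={A} ∪ S={G} → {A,G} (+1)
site 7, node PR: P={C} ∪ R={A} → {A,C} (+1)
site 7, node QU: Q={A} ∪ U={T} → {A,T} (+1)
site 7, node PQRU: PR={A,C} ∩ QU={A,T} → {A} (+0)
site 7, node JPQRSU: JS={A,G} ∩ PQRU={A} → {A} (+0)
per-site changes: [3, 3, 3, 3, 3, 4, 3, 3]; total = 25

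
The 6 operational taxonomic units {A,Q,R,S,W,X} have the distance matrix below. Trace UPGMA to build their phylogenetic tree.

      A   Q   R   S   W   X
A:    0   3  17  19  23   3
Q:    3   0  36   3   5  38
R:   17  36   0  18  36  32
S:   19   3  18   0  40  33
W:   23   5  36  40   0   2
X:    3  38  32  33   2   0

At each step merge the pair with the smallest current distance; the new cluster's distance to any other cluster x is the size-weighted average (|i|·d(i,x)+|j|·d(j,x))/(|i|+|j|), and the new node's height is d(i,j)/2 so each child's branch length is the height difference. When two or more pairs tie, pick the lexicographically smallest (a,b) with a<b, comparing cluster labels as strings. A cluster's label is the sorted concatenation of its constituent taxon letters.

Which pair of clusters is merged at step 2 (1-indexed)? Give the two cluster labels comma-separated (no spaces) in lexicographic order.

A,Q

1. join W+X (d=2) ⇒ WX; edges |W|=1, |X|=1
  updated: d(A,WX)=13, d(Q,WX)=43/2, d(R,WX)=34, d(S,WX)=73/2
2. join A+Q (d=3) ⇒ AQ; edges |A|=3/2, |Q|=3/2
  updated: d(AQ,R)=53/2, d(AQ,S)=11, d(AQ,WX)=69/4
3. join AQ+S (d=11) ⇒ AQS; edges |AQ|=4, |S|=11/2
  updated: d(AQS,R)=71/3, d(AQS,WX)=71/3
4. join AQS+R (d=71/3) ⇒ AQRS; edges |AQS|=19/3, |R|=71/6
  updated: d(AQRS,WX)=105/4
5. join AQRS+WX (d=105/4) ⇒ AQRSWX; edges |AQRS|=31/24, |WX|=97/8
final tree: ((((A:3/2,Q:3/2):4,S:11/2):19/3,R:71/6):31/24,(W:1,X:1):97/8)
total length: 553/12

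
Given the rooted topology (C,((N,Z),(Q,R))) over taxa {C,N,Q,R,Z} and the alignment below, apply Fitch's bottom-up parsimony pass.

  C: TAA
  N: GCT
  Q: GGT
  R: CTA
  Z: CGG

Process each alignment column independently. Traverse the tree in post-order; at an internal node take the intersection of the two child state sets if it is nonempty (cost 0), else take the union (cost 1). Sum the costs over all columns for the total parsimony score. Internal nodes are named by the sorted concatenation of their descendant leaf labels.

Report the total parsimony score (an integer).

9

site 0, node NZ: N={G} ∪ Z={C} → {C,G} (+1)
site 0, node QR: Q={G} ∪ R={C} → {C,G} (+1)
site 0, node NQRZ: NZ={C,G} ∩ QR={C,G} → {C,G} (+0)
site 0, node CNQRZ: C={T} ∪ NQRZ={C,G} → {C,G,T} (+1)
site 1, node NZ: N={C} ∪ Z={G} → {C,G} (+1)
site 1, node QR: Q={G} ∪ R={T} → {G,T} (+1)
site 1, node NQRZ: NZ={C,G} ∩ QR={G,T} → {G} (+0)
site 1, node CNQRZ: C={A} ∪ NQRZ={G} → {A,G} (+1)
site 2, node NZ: N={T} ∪ Z={G} → {G,T} (+1)
site 2, node QR: Q={T} ∪ R={A} → {A,T} (+1)
site 2, node NQRZ: NZ={G,T} ∩ QR={A,T} → {T} (+0)
site 2, node CNQRZ: C={A} ∪ NQRZ={T} → {A,T} (+1)
per-site changes: [3, 3, 3]; total = 9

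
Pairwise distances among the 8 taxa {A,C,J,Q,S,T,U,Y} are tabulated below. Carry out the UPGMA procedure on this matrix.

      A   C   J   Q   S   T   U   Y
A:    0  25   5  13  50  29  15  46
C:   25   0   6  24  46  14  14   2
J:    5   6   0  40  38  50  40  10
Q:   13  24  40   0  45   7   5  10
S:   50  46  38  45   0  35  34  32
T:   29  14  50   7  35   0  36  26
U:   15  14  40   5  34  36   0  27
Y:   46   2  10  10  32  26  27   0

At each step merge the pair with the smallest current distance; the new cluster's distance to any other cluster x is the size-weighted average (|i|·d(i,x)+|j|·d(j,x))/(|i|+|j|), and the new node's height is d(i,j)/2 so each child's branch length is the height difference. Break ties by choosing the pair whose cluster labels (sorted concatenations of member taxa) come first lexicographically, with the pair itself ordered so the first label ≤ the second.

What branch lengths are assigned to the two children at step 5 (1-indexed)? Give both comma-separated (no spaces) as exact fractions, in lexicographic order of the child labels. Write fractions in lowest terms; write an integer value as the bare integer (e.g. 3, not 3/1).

1. join C+Y (d=2) ⇒ CY; edges |C|=1, |Y|=1
  updated: d(A,CY)=71/2, d(CY,J)=8, d(CY,Q)=17, d(CY,S)=39, d(CY,T)=20, d(CY,U)=41/2
2. join A+J (d=5) ⇒ AJ; edges |A|=5/2, |J|=5/2
  updated: d(AJ,CY)=87/4, d(AJ,Q)=53/2, d(AJ,S)=44, d(AJ,T)=79/2, d(AJ,U)=55/2
3. join Q+U (d=5) ⇒ QU; edges |Q|=5/2, |U|=5/2
  updated: d(AJ,QU)=27, d(CY,QU)=75/4, d(QU,S)=79/2, d(QU,T)=43/2
4. join CY+QU (d=75/4) ⇒ CQUY; edges |CY|=67/8, |QU|=55/8
  updated: d(AJ,CQUY)=195/8, d(CQUY,S)=157/4, d(CQUY,T)=83/4
5. join CQUY+T (d=83/4) ⇒ CQTUY; edges |CQUY|=1, |T|=83/8
  updated: d(AJ,CQTUY)=137/5, d(CQTUY,S)=192/5
6. join AJ+CQTUY (d=137/5) ⇒ ACJQTUY; edges |AJ|=56/5, |CQTUY|=133/40
  updated: d(ACJQTUY,S)=40
7. join ACJQTUY+S (d=40) ⇒ ACJQSTUY; edges |ACJQTUY|=63/10, |S|=20
final tree: (((A:5/2,J:5/2):56/5,(((C:1,Y:1):67/8,(Q:5/2,U:5/2):55/8):1,T:83/8):133/40):63/10,S:20)
total length: 1589/20

1,83/8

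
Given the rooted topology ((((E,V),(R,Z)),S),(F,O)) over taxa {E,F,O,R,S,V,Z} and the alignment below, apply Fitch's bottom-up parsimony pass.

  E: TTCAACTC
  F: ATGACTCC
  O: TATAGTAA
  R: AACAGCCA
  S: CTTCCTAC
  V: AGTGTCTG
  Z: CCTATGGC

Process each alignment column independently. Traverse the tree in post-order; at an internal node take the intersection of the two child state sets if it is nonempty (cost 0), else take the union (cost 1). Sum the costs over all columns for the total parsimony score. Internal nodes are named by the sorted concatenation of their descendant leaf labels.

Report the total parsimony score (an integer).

EV@0: {T} ∪ {A} = {A,T} (union, +1)
RZ@0: {A} ∪ {C} = {A,C} (union, +1)
ERVZ@0: {A,T} ∩ {A,C} = {A} (intersection, +0)
ERSVZ@0: {A} ∪ {C} = {A,C} (union, +1)
FO@0: {A} ∪ {T} = {A,T} (union, +1)
EFORSVZ@0: {A,C} ∩ {A,T} = {A} (intersection, +0)
EV@1: {T} ∪ {G} = {G,T} (union, +1)
RZ@1: {A} ∪ {C} = {A,C} (union, +1)
ERVZ@1: {G,T} ∪ {A,C} = {A,C,G,T} (union, +1)
ERSVZ@1: {A,C,G,T} ∩ {T} = {T} (intersection, +0)
FO@1: {T} ∪ {A} = {A,T} (union, +1)
EFORSVZ@1: {T} ∩ {A,T} = {T} (intersection, +0)
EV@2: {C} ∪ {T} = {C,T} (union, +1)
RZ@2: {C} ∪ {T} = {C,T} (union, +1)
ERVZ@2: {C,T} ∩ {C,T} = {C,T} (intersection, +0)
ERSVZ@2: {C,T} ∩ {T} = {T} (intersection, +0)
FO@2: {G} ∪ {T} = {G,T} (union, +1)
EFORSVZ@2: {T} ∩ {G,T} = {T} (intersection, +0)
EV@3: {A} ∪ {G} = {A,G} (union, +1)
RZ@3: {A} ∩ {A} = {A} (intersection, +0)
ERVZ@3: {A,G} ∩ {A} = {A} (intersection, +0)
ERSVZ@3: {A} ∪ {C} = {A,C} (union, +1)
FO@3: {A} ∩ {A} = {A} (intersection, +0)
EFORSVZ@3: {A,C} ∩ {A} = {A} (intersection, +0)
EV@4: {A} ∪ {T} = {A,T} (union, +1)
RZ@4: {G} ∪ {T} = {G,T} (union, +1)
ERVZ@4: {A,T} ∩ {G,T} = {T} (intersection, +0)
ERSVZ@4: {T} ∪ {C} = {C,T} (union, +1)
FO@4: {C} ∪ {G} = {C,G} (union, +1)
EFORSVZ@4: {C,T} ∩ {C,G} = {C} (intersection, +0)
EV@5: {C} ∩ {C} = {C} (intersection, +0)
RZ@5: {C} ∪ {G} = {C,G} (union, +1)
ERVZ@5: {C} ∩ {C,G} = {C} (intersection, +0)
ERSVZ@5: {C} ∪ {T} = {C,T} (union, +1)
FO@5: {T} ∩ {T} = {T} (intersection, +0)
EFORSVZ@5: {C,T} ∩ {T} = {T} (intersection, +0)
EV@6: {T} ∩ {T} = {T} (intersection, +0)
RZ@6: {C} ∪ {G} = {C,G} (union, +1)
ERVZ@6: {T} ∪ {C,G} = {C,G,T} (union, +1)
ERSVZ@6: {C,G,T} ∪ {A} = {A,C,G,T} (union, +1)
FO@6: {C} ∪ {A} = {A,C} (union, +1)
EFORSVZ@6: {A,C,G,T} ∩ {A,C} = {A,C} (intersection, +0)
EV@7: {C} ∪ {G} = {C,G} (union, +1)
RZ@7: {A} ∪ {C} = {A,C} (union, +1)
ERVZ@7: {C,G} ∩ {A,C} = {C} (intersection, +0)
ERSVZ@7: {C} ∩ {C} = {C} (intersection, +0)
FO@7: {C} ∪ {A} = {A,C} (union, +1)
EFORSVZ@7: {C} ∩ {A,C} = {C} (intersection, +0)
per-site changes: [4, 4, 3, 2, 4, 2, 4, 3]; total = 26

26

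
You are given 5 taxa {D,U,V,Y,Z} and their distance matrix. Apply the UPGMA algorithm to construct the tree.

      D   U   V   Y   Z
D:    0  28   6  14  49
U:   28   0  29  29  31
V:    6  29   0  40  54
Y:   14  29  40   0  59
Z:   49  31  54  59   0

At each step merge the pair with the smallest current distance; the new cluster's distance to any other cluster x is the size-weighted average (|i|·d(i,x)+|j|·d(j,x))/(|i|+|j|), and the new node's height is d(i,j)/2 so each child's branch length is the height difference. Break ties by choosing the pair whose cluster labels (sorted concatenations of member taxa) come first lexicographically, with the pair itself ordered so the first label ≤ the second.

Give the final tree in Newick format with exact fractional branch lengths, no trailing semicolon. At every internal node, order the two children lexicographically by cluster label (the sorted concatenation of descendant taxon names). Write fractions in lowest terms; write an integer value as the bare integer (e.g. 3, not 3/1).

((((D:3,V:3):21/2,Y:27/2):5/6,U:43/3):235/24,Z:193/8)

1. join D+V (d=6) ⇒ DV; edges |D|=3, |V|=3
  updated: d(DV,U)=57/2, d(DV,Y)=27, d(DV,Z)=103/2
2. join DV+Y (d=27) ⇒ DVY; edges |DV|=21/2, |Y|=27/2
  updated: d(DVY,U)=86/3, d(DVY,Z)=54
3. join DVY+U (d=86/3) ⇒ DUVY; edges |DVY|=5/6, |U|=43/3
  updated: d(DUVY,Z)=193/4
4. join DUVY+Z (d=193/4) ⇒ DUVYZ; edges |DUVY|=235/24, |Z|=193/8
final tree: ((((D:3,V:3):21/2,Y:27/2):5/6,U:43/3):235/24,Z:193/8)
total length: 949/12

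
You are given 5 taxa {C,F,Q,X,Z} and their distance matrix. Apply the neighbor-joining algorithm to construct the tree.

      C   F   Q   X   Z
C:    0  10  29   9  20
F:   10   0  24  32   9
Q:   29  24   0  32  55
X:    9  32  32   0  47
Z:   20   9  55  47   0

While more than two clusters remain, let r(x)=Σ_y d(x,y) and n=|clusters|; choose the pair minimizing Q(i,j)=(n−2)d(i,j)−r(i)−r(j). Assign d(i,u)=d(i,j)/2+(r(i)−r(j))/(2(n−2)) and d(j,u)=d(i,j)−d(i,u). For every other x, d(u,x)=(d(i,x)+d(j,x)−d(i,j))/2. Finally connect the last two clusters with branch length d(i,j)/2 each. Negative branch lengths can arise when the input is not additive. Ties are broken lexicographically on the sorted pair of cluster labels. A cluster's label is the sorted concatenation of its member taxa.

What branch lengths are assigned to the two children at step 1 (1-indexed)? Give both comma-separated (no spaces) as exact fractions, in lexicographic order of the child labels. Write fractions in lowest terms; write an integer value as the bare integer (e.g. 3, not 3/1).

-29/6,83/6

step 1: merge (F,Z) at d=9, Q=-179; branch lengths F→-29/6, Z→83/6; new cluster FZ
  updated: d(C,FZ)=21/2, d(FZ,Q)=35, d(FZ,X)=35
step 2: merge (C,FZ) at d=21/2, Q=-108; branch lengths C→-11/4, FZ→53/4; new cluster CFZ
  updated: d(CFZ,Q)=107/4, d(CFZ,X)=67/4
step 3: merge (CFZ,Q) at d=107/4, Q=-151/2; branch lengths CFZ→23/4, Q→21; new cluster CFQZ
  updated: d(CFQZ,X)=11
step 4: merge (CFQZ,X) at d=11; branch lengths CFQZ→11/2, X→11/2; new cluster CFQXZ
final tree: (((C:-11/4,(F:-29/6,Z:83/6):53/4):23/4,Q:21):11/2,X:11/2)
total length: 229/4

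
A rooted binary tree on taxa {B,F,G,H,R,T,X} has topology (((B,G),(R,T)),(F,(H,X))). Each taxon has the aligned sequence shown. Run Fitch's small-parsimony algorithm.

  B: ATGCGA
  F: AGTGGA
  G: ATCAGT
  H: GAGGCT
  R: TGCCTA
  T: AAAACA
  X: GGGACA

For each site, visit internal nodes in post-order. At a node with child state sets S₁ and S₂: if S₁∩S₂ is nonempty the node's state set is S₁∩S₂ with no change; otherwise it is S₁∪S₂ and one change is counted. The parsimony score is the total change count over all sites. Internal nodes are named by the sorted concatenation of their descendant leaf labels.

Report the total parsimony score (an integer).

18

site 0, node BG: B={A} ∩ G={A} → {A} (+0)
site 0, node RT: R={T} ∪ T={A} → {A,T} (+1)
site 0, node BGRT: BG={A} ∩ RT={A,T} → {A} (+0)
site 0, node HX: H={G} ∩ X={G} → {G} (+0)
site 0, node FHX: F={A} ∪ HX={G} → {A,G} (+1)
site 0, node BFGHRTX: BGRT={A} ∩ FHX={A,G} → {A} (+0)
site 1, node BG: B={T} ∩ G={T} → {T} (+0)
site 1, node RT: R={G} ∪ T={A} → {A,G} (+1)
site 1, node BGRT: BG={T} ∪ RT={A,G} → {A,G,T} (+1)
site 1, node HX: H={A} ∪ X={G} → {A,G} (+1)
site 1, node FHX: F={G} ∩ HX={A,G} → {G} (+0)
site 1, node BFGHRTX: BGRT={A,G,T} ∩ FHX={G} → {G} (+0)
site 2, node BG: B={G} ∪ G={C} → {C,G} (+1)
site 2, node RT: R={C} ∪ T={A} → {A,C} (+1)
site 2, node BGRT: BG={C,G} ∩ RT={A,C} → {C} (+0)
site 2, node HX: H={G} ∩ X={G} → {G} (+0)
site 2, node FHX: F={T} ∪ HX={G} → {G,T} (+1)
site 2, node BFGHRTX: BGRT={C} ∪ FHX={G,T} → {C,G,T} (+1)
site 3, node BG: B={C} ∪ G={A} → {A,C} (+1)
site 3, node RT: R={C} ∪ T={A} → {A,C} (+1)
site 3, node BGRT: BG={A,C} ∩ RT={A,C} → {A,C} (+0)
site 3, node HX: H={G} ∪ X={A} → {A,G} (+1)
site 3, node FHX: F={G} ∩ HX={A,G} → {G} (+0)
site 3, node BFGHRTX: BGRT={A,C} ∪ FHX={G} → {A,C,G} (+1)
site 4, node BG: B={G} ∩ G={G} → {G} (+0)
site 4, node RT: R={T} ∪ T={C} → {C,T} (+1)
site 4, node BGRT: BG={G} ∪ RT={C,T} → {C,G,T} (+1)
site 4, node HX: H={C} ∩ X={C} → {C} (+0)
site 4, node FHX: F={G} ∪ HX={C} → {C,G} (+1)
site 4, node BFGHRTX: BGRT={C,G,T} ∩ FHX={C,G} → {C,G} (+0)
site 5, node BG: B={A} ∪ G={T} → {A,T} (+1)
site 5, node RT: R={A} ∩ T={A} → {A} (+0)
site 5, node BGRT: BG={A,T} ∩ RT={A} → {A} (+0)
site 5, node HX: H={T} ∪ X={A} → {A,T} (+1)
site 5, node FHX: F={A} ∩ HX={A,T} → {A} (+0)
site 5, node BFGHRTX: BGRT={A} ∩ FHX={A} → {A} (+0)
per-site changes: [2, 3, 4, 4, 3, 2]; total = 18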